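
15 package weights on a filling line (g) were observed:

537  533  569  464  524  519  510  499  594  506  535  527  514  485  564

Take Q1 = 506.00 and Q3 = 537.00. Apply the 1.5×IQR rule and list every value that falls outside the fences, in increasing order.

594

IQR = Q3 − Q1 = 537.00 − 506.00 = 31.00.
Lower fence = Q1 − 1.5·IQR = 506.00 − 46.50 = 459.50.
Upper fence = Q3 + 1.5·IQR = 537.00 + 46.50 = 583.50.
594 > 583.50 → outlier.
All remaining values lie within [459.50, 583.50].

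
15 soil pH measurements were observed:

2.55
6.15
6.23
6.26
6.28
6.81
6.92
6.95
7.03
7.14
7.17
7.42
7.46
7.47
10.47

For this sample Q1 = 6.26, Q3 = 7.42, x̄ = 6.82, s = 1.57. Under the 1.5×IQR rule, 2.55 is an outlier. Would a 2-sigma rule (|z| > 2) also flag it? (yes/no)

yes

z = (2.55 − 6.82) / 1.57 = -2.72.
|z| = 2.72 > 2.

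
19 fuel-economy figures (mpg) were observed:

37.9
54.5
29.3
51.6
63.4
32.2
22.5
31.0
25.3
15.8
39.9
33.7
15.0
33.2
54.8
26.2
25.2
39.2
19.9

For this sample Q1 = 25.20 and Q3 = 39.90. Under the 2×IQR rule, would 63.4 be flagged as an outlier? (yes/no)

no

IQR = Q3 − Q1 = 39.90 − 25.20 = 14.70.
Lower fence = Q1 − 2·IQR = 25.20 − 29.40 = -4.20.
Upper fence = Q3 + 2·IQR = 39.90 + 29.40 = 69.30.
63.4 lies within [-4.20, 69.30].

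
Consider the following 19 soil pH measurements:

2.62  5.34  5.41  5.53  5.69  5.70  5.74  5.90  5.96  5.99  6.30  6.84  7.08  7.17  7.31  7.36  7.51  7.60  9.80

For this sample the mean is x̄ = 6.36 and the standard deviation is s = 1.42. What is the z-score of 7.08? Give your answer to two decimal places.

z = (7.08 − 6.36) / 1.42 = 0.51.

0.51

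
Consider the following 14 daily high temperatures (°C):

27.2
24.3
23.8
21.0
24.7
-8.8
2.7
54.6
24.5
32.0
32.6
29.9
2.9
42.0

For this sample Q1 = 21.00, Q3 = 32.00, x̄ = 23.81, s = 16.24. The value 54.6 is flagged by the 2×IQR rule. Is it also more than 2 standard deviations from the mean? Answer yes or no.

z = (54.6 − 23.81) / 16.24 = 1.90.
|z| = 1.90 ≤ 2.

no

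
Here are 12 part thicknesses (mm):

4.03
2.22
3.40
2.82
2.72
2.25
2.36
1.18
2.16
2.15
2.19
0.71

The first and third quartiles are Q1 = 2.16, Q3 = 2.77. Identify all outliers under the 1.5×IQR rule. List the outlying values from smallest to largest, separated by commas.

0.71, 1.18, 4.03

IQR = Q3 − Q1 = 2.77 − 2.16 = 0.61.
Lower fence = Q1 − 1.5·IQR = 2.16 − 0.915 = 1.245.
Upper fence = Q3 + 1.5·IQR = 2.77 + 0.915 = 3.685.
0.71 < 1.245 → outlier.
1.18 < 1.245 → outlier.
4.03 > 3.685 → outlier.
All remaining values lie within [1.245, 3.685].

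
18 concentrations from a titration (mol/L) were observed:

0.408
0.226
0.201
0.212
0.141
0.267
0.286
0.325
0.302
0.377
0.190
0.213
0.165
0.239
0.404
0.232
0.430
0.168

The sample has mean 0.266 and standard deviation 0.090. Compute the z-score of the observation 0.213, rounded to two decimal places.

z = (0.213 − 0.266) / 0.090 = -0.59.

-0.59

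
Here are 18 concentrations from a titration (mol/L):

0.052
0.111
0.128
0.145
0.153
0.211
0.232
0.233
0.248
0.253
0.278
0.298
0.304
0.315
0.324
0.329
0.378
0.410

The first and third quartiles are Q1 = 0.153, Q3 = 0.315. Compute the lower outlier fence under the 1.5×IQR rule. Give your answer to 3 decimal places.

IQR = Q3 − Q1 = 0.315 − 0.153 = 0.162.
Lower fence = Q1 − 1.5·IQR = 0.153 − 0.243 = -0.090.
Upper fence = Q3 + 1.5·IQR = 0.315 + 0.243 = 0.558.

-0.090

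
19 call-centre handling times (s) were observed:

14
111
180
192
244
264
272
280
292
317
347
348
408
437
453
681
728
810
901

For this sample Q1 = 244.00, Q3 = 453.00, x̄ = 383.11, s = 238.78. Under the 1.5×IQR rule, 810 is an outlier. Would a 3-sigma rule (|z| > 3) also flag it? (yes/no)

z = (810 − 383.11) / 238.78 = 1.79.
|z| = 1.79 ≤ 3.

no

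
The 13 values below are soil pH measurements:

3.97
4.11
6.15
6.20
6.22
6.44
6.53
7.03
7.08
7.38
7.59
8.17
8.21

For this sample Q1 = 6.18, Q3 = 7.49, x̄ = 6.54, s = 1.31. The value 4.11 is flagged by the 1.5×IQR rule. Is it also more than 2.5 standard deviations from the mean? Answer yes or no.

z = (4.11 − 6.54) / 1.31 = -1.85.
|z| = 1.85 ≤ 2.5.

no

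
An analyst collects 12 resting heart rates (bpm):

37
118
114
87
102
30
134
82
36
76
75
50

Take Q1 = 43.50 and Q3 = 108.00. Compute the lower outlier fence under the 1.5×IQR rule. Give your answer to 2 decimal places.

-53.25

IQR = Q3 − Q1 = 108.00 − 43.50 = 64.50.
Lower fence = Q1 − 1.5·IQR = 43.50 − 96.75 = -53.25.
Upper fence = Q3 + 1.5·IQR = 108.00 + 96.75 = 204.75.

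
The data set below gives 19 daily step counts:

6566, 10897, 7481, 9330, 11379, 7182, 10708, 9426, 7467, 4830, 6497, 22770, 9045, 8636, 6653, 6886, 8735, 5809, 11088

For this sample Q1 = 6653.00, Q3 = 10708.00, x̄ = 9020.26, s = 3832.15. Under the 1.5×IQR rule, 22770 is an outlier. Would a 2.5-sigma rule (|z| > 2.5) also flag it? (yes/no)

z = (22770 − 9020.26) / 3832.15 = 3.59.
|z| = 3.59 > 2.5.

yes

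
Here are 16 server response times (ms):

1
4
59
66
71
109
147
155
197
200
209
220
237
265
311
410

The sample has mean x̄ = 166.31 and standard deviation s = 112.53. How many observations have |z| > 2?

1

Cutoffs: x̄ ± 2s = [-58.75, 391.37].
Outside the cutoffs: 410.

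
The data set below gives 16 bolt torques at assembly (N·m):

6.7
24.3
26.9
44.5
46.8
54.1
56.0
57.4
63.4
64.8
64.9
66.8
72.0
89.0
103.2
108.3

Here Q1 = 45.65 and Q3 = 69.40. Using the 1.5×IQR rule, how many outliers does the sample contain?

2

IQR = 23.75; fences at 45.65 − 35.625 = 10.025 and 69.40 + 35.625 = 105.025.
Outside the cutoffs: 6.7, 108.3.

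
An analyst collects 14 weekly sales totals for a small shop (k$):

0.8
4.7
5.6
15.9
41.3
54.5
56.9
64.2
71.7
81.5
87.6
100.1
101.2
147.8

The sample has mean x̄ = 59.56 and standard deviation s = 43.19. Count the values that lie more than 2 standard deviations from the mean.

Cutoffs: x̄ ± 2s = [-26.82, 145.94].
Outside the cutoffs: 147.8.

1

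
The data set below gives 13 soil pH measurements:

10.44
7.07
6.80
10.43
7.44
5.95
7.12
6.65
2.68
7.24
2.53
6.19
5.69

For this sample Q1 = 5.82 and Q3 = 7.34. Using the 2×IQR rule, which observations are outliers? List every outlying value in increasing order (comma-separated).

IQR = Q3 − Q1 = 7.34 − 5.82 = 1.52.
Lower fence = Q1 − 2·IQR = 5.82 − 3.04 = 2.78.
Upper fence = Q3 + 2·IQR = 7.34 + 3.04 = 10.38.
2.53 < 2.78 → outlier.
2.68 < 2.78 → outlier.
10.43 > 10.38 → outlier.
10.44 > 10.38 → outlier.
All remaining values lie within [2.78, 10.38].

2.53, 2.68, 10.43, 10.44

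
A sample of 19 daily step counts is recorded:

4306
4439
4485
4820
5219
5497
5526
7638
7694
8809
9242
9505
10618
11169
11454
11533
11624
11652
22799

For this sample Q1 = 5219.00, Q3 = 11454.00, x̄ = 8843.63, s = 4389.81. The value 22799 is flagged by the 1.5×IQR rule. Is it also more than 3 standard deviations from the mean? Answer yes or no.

z = (22799 − 8843.63) / 4389.81 = 3.18.
|z| = 3.18 > 3.

yes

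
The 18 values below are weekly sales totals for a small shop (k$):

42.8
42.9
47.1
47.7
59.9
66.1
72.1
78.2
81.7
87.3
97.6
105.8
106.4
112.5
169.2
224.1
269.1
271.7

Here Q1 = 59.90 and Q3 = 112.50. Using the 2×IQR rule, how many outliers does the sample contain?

3

IQR = 52.60; fences at 59.90 − 105.20 = -45.30 and 112.50 + 105.20 = 217.70.
Outside the cutoffs: 224.1, 269.1, 271.7.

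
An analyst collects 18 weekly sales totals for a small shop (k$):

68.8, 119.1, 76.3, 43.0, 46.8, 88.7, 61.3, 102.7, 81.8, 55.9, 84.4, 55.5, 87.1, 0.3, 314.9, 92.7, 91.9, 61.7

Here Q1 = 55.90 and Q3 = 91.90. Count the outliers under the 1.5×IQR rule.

IQR = 36.00; fences at 55.90 − 54.00 = 1.90 and 91.90 + 54.00 = 145.90.
Outside the cutoffs: 0.3, 314.9.

2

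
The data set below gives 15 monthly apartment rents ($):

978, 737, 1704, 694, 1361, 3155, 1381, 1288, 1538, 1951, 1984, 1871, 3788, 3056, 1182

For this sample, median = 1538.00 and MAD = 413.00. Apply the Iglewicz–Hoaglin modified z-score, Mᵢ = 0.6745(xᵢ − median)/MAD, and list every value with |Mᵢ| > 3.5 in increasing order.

|Mᵢ| > 3.5 ⇔ |xᵢ − 1538.00| > 3.5·413.00/0.6745 = 2143.07.
So outliers lie outside [-605.07, 3681.07].
3788: M = 3.67 → outlier.

3788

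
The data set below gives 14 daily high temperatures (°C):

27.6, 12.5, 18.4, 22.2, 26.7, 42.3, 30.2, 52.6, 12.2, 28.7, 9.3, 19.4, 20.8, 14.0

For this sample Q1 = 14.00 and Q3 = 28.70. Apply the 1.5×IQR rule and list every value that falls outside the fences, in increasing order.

IQR = Q3 − Q1 = 28.70 − 14.00 = 14.70.
Lower fence = Q1 − 1.5·IQR = 14.00 − 22.05 = -8.05.
Upper fence = Q3 + 1.5·IQR = 28.70 + 22.05 = 50.75.
52.6 > 50.75 → outlier.
All remaining values lie within [-8.05, 50.75].

52.6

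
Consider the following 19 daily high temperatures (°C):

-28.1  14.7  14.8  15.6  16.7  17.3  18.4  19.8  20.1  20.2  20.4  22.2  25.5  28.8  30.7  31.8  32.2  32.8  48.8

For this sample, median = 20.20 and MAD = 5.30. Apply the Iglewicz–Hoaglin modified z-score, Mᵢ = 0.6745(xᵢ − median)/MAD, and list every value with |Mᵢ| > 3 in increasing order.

-28.1, 48.8

|Mᵢ| > 3 ⇔ |xᵢ − 20.20| > 3·5.30/0.6745 = 23.57.
So outliers lie outside [-3.37, 43.77].
-28.1: M = -6.15 → outlier.
48.8: M = 3.64 → outlier.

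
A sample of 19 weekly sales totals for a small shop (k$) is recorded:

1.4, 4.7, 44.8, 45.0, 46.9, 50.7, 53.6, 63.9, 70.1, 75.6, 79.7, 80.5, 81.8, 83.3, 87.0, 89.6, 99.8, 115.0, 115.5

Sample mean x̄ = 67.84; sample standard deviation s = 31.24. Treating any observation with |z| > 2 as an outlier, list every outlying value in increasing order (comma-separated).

1.4, 4.7

Cutoffs at x̄ ± 2s: 67.84 ± 2·31.24 = [5.36, 130.32].
1.4: z = -2.13, |z| > 2 → outlier.
4.7: z = -2.02, |z| > 2 → outlier.
Every other value lies within [5.36, 130.32].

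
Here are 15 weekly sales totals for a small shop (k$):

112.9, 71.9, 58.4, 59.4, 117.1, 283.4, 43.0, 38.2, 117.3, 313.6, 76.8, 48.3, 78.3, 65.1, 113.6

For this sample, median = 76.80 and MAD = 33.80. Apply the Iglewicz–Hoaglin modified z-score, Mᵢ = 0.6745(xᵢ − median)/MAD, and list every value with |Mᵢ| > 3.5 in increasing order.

|Mᵢ| > 3.5 ⇔ |xᵢ − 76.80| > 3.5·33.80/0.6745 = 175.39.
So outliers lie outside [-98.59, 252.19].
283.4: M = 4.12 → outlier.
313.6: M = 4.73 → outlier.

283.4, 313.6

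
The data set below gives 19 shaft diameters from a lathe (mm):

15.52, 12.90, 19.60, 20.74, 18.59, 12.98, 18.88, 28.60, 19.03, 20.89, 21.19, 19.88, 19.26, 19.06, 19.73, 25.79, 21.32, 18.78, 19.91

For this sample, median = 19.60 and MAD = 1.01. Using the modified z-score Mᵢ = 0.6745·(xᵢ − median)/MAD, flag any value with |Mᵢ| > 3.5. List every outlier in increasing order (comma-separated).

|Mᵢ| > 3.5 ⇔ |xᵢ − 19.60| > 3.5·1.01/0.6745 = 5.24.
So outliers lie outside [14.36, 24.84].
12.90: M = -4.47 → outlier.
12.98: M = -4.42 → outlier.
25.79: M = 4.13 → outlier.
28.60: M = 6.01 → outlier.

12.90, 12.98, 25.79, 28.60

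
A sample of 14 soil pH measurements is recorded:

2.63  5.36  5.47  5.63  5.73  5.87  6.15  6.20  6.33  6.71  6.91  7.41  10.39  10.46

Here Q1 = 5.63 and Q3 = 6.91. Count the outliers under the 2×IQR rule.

3

IQR = 1.28; fences at 5.63 − 2.56 = 3.07 and 6.91 + 2.56 = 9.47.
Outside the cutoffs: 2.63, 10.39, 10.46.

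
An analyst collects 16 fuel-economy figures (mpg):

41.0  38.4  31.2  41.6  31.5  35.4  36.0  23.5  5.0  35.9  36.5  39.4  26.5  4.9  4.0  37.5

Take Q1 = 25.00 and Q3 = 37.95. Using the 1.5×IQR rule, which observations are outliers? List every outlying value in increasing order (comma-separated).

IQR = Q3 − Q1 = 37.95 − 25.00 = 12.95.
Lower fence = Q1 − 1.5·IQR = 25.00 − 19.425 = 5.575.
Upper fence = Q3 + 1.5·IQR = 37.95 + 19.425 = 57.375.
4.0 < 5.575 → outlier.
4.9 < 5.575 → outlier.
5.0 < 5.575 → outlier.
All remaining values lie within [5.575, 57.375].

4.0, 4.9, 5.0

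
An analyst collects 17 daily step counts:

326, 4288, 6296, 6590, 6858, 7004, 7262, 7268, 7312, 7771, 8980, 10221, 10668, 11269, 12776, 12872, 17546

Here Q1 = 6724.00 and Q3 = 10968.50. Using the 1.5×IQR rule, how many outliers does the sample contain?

2

IQR = 4244.50; fences at 6724.00 − 6366.75 = 357.25 and 10968.50 + 6366.75 = 17335.25.
Outside the cutoffs: 326, 17546.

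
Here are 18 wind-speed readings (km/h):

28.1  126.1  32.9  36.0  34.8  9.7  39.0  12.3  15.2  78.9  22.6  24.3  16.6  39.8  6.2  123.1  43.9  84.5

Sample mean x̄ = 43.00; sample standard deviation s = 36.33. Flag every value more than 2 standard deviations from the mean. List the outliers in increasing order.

123.1, 126.1

Cutoffs at x̄ ± 2s: 43.00 ± 2·36.33 = [-29.66, 115.66].
123.1: z = 2.20, |z| > 2 → outlier.
126.1: z = 2.29, |z| > 2 → outlier.
Every other value lies within [-29.66, 115.66].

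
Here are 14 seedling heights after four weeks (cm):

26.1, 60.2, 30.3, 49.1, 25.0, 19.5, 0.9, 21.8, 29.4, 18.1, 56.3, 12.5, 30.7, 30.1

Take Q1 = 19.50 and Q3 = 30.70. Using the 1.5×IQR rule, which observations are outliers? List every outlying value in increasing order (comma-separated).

IQR = Q3 − Q1 = 30.70 − 19.50 = 11.20.
Lower fence = Q1 − 1.5·IQR = 19.50 − 16.80 = 2.70.
Upper fence = Q3 + 1.5·IQR = 30.70 + 16.80 = 47.50.
0.9 < 2.70 → outlier.
49.1 > 47.50 → outlier.
56.3 > 47.50 → outlier.
60.2 > 47.50 → outlier.
All remaining values lie within [2.70, 47.50].

0.9, 49.1, 56.3, 60.2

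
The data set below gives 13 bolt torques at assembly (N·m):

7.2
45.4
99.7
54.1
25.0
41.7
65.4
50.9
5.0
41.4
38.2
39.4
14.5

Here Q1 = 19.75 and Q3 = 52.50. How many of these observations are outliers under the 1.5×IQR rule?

0

IQR = 32.75; fences at 19.75 − 49.125 = -29.375 and 52.50 + 49.125 = 101.625.
Every value lies within the cutoffs.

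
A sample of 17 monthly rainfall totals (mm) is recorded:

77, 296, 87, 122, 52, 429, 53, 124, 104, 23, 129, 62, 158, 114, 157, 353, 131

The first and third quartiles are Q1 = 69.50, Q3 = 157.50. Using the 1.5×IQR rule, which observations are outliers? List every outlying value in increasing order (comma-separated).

296, 353, 429

IQR = Q3 − Q1 = 157.50 − 69.50 = 88.00.
Lower fence = Q1 − 1.5·IQR = 69.50 − 132.00 = -62.50.
Upper fence = Q3 + 1.5·IQR = 157.50 + 132.00 = 289.50.
296 > 289.50 → outlier.
353 > 289.50 → outlier.
429 > 289.50 → outlier.
All remaining values lie within [-62.50, 289.50].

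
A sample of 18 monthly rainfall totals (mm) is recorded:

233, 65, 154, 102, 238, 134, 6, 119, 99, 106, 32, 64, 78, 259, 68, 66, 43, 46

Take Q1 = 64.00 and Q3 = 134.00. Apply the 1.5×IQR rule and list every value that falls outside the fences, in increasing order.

259

IQR = Q3 − Q1 = 134.00 − 64.00 = 70.00.
Lower fence = Q1 − 1.5·IQR = 64.00 − 105.00 = -41.00.
Upper fence = Q3 + 1.5·IQR = 134.00 + 105.00 = 239.00.
259 > 239.00 → outlier.
All remaining values lie within [-41.00, 239.00].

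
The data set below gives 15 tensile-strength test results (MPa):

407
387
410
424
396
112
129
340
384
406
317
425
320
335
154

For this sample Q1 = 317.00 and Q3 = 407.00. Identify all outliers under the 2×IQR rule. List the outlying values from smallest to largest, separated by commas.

112, 129

IQR = Q3 − Q1 = 407.00 − 317.00 = 90.00.
Lower fence = Q1 − 2·IQR = 317.00 − 180.00 = 137.00.
Upper fence = Q3 + 2·IQR = 407.00 + 180.00 = 587.00.
112 < 137.00 → outlier.
129 < 137.00 → outlier.
All remaining values lie within [137.00, 587.00].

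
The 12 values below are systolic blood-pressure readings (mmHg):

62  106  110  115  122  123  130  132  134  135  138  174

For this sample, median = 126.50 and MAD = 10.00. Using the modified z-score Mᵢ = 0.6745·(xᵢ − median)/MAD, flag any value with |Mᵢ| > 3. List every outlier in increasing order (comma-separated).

|Mᵢ| > 3 ⇔ |xᵢ − 126.50| > 3·10.00/0.6745 = 44.48.
So outliers lie outside [82.02, 170.98].
62: M = -4.35 → outlier.
174: M = 3.20 → outlier.

62, 174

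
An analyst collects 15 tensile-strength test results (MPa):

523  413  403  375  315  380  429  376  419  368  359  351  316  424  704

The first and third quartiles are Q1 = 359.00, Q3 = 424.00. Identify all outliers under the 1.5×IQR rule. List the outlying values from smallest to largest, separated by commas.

IQR = Q3 − Q1 = 424.00 − 359.00 = 65.00.
Lower fence = Q1 − 1.5·IQR = 359.00 − 97.50 = 261.50.
Upper fence = Q3 + 1.5·IQR = 424.00 + 97.50 = 521.50.
523 > 521.50 → outlier.
704 > 521.50 → outlier.
All remaining values lie within [261.50, 521.50].

523, 704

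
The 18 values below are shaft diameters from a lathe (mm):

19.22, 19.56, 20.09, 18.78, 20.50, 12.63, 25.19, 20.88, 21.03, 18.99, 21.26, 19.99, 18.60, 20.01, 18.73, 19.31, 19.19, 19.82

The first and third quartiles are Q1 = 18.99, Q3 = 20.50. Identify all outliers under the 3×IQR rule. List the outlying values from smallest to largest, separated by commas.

12.63, 25.19

IQR = Q3 − Q1 = 20.50 − 18.99 = 1.51.
Lower fence = Q1 − 3·IQR = 18.99 − 4.53 = 14.46.
Upper fence = Q3 + 3·IQR = 20.50 + 4.53 = 25.03.
12.63 < 14.46 → outlier.
25.19 > 25.03 → outlier.
All remaining values lie within [14.46, 25.03].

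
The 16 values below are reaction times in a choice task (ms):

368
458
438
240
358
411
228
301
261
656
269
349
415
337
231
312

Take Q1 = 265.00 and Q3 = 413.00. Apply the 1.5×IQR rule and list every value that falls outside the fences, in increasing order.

IQR = Q3 − Q1 = 413.00 − 265.00 = 148.00.
Lower fence = Q1 − 1.5·IQR = 265.00 − 222.00 = 43.00.
Upper fence = Q3 + 1.5·IQR = 413.00 + 222.00 = 635.00.
656 > 635.00 → outlier.
All remaining values lie within [43.00, 635.00].

656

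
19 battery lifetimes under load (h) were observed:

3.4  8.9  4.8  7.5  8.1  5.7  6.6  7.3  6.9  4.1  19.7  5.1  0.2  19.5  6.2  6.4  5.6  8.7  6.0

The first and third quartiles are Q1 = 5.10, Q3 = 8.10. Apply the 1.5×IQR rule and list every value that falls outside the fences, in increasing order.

0.2, 19.5, 19.7

IQR = Q3 − Q1 = 8.10 − 5.10 = 3.00.
Lower fence = Q1 − 1.5·IQR = 5.10 − 4.50 = 0.60.
Upper fence = Q3 + 1.5·IQR = 8.10 + 4.50 = 12.60.
0.2 < 0.60 → outlier.
19.5 > 12.60 → outlier.
19.7 > 12.60 → outlier.
All remaining values lie within [0.60, 12.60].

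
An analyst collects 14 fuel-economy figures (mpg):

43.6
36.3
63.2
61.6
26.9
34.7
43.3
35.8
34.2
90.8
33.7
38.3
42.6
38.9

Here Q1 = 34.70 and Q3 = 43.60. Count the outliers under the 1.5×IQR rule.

3

IQR = 8.90; fences at 34.70 − 13.35 = 21.35 and 43.60 + 13.35 = 56.95.
Outside the cutoffs: 61.6, 63.2, 90.8.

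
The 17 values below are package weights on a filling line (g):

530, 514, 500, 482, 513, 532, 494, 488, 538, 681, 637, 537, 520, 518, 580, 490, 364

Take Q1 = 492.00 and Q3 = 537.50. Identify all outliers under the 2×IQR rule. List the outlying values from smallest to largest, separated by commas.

364, 637, 681

IQR = Q3 − Q1 = 537.50 − 492.00 = 45.50.
Lower fence = Q1 − 2·IQR = 492.00 − 91.00 = 401.00.
Upper fence = Q3 + 2·IQR = 537.50 + 91.00 = 628.50.
364 < 401.00 → outlier.
637 > 628.50 → outlier.
681 > 628.50 → outlier.
All remaining values lie within [401.00, 628.50].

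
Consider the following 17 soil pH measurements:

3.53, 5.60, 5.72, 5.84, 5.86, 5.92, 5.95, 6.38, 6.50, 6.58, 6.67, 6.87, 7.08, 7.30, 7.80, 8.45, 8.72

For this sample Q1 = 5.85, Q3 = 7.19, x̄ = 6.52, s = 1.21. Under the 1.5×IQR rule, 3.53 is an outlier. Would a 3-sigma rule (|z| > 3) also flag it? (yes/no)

z = (3.53 − 6.52) / 1.21 = -2.47.
|z| = 2.47 ≤ 3.

no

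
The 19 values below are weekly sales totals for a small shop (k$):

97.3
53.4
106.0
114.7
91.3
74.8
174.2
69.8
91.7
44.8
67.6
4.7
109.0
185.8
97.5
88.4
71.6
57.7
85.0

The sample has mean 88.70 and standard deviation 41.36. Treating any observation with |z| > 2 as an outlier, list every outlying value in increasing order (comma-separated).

4.7, 174.2, 185.8

Cutoffs at x̄ ± 2s: 88.70 ± 2·41.36 = [5.98, 171.42].
4.7: z = -2.03, |z| > 2 → outlier.
174.2: z = 2.07, |z| > 2 → outlier.
185.8: z = 2.35, |z| > 2 → outlier.
Every other value lies within [5.98, 171.42].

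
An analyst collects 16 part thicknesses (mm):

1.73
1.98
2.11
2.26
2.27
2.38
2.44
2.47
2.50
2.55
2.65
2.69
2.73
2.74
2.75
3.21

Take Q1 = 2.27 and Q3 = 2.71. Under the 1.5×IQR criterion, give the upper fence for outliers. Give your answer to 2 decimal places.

IQR = Q3 − Q1 = 2.71 − 2.27 = 0.44.
Lower fence = Q1 − 1.5·IQR = 2.27 − 0.66 = 1.61.
Upper fence = Q3 + 1.5·IQR = 2.71 + 0.66 = 3.37.

3.37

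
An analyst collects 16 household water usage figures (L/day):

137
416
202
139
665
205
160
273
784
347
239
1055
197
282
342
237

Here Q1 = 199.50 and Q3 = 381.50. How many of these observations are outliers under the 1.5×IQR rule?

IQR = 182.00; fences at 199.50 − 273.00 = -73.50 and 381.50 + 273.00 = 654.50.
Outside the cutoffs: 665, 784, 1055.

3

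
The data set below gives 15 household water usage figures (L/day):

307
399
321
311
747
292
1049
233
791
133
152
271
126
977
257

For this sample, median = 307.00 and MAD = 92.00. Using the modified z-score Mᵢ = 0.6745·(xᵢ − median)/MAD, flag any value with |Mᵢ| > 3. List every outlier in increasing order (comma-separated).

|Mᵢ| > 3 ⇔ |xᵢ − 307.00| > 3·92.00/0.6745 = 409.19.
So outliers lie outside [-102.19, 716.19].
747: M = 3.23 → outlier.
791: M = 3.55 → outlier.
977: M = 4.91 → outlier.
1049: M = 5.44 → outlier.

747, 791, 977, 1049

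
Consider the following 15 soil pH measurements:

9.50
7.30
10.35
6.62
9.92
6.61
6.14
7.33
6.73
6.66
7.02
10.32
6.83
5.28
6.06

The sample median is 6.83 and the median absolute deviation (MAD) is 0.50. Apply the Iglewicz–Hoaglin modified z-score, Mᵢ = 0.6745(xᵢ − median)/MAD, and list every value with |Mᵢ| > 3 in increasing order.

|Mᵢ| > 3 ⇔ |xᵢ − 6.83| > 3·0.50/0.6745 = 2.22.
So outliers lie outside [4.61, 9.05].
9.50: M = 3.60 → outlier.
9.92: M = 4.17 → outlier.
10.32: M = 4.71 → outlier.
10.35: M = 4.75 → outlier.

9.50, 9.92, 10.32, 10.35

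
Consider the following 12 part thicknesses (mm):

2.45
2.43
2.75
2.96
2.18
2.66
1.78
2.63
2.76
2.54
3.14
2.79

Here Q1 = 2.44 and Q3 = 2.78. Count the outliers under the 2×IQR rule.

IQR = 0.34; fences at 2.44 − 0.68 = 1.76 and 2.78 + 0.68 = 3.46.
Every value lies within the cutoffs.

0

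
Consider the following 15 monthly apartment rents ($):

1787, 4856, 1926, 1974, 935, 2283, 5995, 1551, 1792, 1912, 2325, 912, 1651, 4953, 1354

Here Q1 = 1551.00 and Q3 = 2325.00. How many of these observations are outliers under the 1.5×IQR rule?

3

IQR = 774.00; fences at 1551.00 − 1161.00 = 390.00 and 2325.00 + 1161.00 = 3486.00.
Outside the cutoffs: 4856, 4953, 5995.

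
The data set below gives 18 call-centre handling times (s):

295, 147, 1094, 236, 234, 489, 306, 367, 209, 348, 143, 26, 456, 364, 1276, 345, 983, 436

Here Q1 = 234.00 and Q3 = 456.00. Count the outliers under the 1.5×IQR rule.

IQR = 222.00; fences at 234.00 − 333.00 = -99.00 and 456.00 + 333.00 = 789.00.
Outside the cutoffs: 983, 1094, 1276.

3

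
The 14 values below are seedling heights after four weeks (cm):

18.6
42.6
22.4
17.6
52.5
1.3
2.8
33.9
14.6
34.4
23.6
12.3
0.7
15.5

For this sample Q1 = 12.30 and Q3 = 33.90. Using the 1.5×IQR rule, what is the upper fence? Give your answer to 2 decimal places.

66.30

IQR = Q3 − Q1 = 33.90 − 12.30 = 21.60.
Lower fence = Q1 − 1.5·IQR = 12.30 − 32.40 = -20.10.
Upper fence = Q3 + 1.5·IQR = 33.90 + 32.40 = 66.30.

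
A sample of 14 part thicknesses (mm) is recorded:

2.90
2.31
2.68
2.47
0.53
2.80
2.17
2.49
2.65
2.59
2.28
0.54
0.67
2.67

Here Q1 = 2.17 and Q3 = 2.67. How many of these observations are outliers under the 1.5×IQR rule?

3

IQR = 0.50; fences at 2.17 − 0.75 = 1.42 and 2.67 + 0.75 = 3.42.
Outside the cutoffs: 0.53, 0.54, 0.67.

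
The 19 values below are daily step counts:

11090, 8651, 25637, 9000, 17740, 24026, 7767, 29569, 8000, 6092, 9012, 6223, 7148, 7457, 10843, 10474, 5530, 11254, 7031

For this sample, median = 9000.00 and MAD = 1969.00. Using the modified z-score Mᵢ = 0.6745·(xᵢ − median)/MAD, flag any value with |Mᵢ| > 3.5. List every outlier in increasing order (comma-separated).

|Mᵢ| > 3.5 ⇔ |xᵢ − 9000.00| > 3.5·1969.00/0.6745 = 10217.20.
So outliers lie outside [-1217.20, 19217.20].
24026: M = 5.15 → outlier.
25637: M = 5.70 → outlier.
29569: M = 7.05 → outlier.

24026, 25637, 29569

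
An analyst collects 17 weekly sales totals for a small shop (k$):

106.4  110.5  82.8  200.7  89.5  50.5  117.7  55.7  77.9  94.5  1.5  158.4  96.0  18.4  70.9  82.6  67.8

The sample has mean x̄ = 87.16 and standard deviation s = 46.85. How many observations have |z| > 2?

1

Cutoffs: x̄ ± 2s = [-6.54, 180.86].
Outside the cutoffs: 200.7.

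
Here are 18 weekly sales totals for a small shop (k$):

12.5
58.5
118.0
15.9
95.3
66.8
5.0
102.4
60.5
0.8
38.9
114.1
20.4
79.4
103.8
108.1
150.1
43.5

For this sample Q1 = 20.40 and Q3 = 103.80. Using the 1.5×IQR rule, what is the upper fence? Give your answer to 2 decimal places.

IQR = Q3 − Q1 = 103.80 − 20.40 = 83.40.
Lower fence = Q1 − 1.5·IQR = 20.40 − 125.10 = -104.70.
Upper fence = Q3 + 1.5·IQR = 103.80 + 125.10 = 228.90.

228.90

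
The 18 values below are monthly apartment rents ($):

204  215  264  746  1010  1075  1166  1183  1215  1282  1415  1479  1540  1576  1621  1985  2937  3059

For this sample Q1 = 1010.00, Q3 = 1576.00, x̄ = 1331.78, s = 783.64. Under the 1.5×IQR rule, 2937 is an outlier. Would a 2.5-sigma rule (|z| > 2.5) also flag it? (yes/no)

z = (2937 − 1331.78) / 783.64 = 2.05.
|z| = 2.05 ≤ 2.5.

no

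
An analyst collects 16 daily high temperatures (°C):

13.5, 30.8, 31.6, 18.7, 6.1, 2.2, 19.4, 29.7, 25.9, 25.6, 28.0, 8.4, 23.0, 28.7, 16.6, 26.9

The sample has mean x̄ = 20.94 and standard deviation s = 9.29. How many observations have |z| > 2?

Cutoffs: x̄ ± 2s = [2.36, 39.52].
Outside the cutoffs: 2.2.

1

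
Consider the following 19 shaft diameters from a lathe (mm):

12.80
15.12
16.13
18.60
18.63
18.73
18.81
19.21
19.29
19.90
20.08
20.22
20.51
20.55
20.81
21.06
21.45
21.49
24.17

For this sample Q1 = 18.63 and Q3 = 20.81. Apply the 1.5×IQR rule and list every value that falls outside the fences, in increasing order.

IQR = Q3 − Q1 = 20.81 − 18.63 = 2.18.
Lower fence = Q1 − 1.5·IQR = 18.63 − 3.27 = 15.36.
Upper fence = Q3 + 1.5·IQR = 20.81 + 3.27 = 24.08.
12.80 < 15.36 → outlier.
15.12 < 15.36 → outlier.
24.17 > 24.08 → outlier.
All remaining values lie within [15.36, 24.08].

12.80, 15.12, 24.17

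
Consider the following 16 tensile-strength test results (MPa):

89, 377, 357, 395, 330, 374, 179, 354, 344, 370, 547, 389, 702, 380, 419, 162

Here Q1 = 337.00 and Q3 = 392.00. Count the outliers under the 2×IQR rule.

5

IQR = 55.00; fences at 337.00 − 110.00 = 227.00 and 392.00 + 110.00 = 502.00.
Outside the cutoffs: 89, 162, 179, 547, 702.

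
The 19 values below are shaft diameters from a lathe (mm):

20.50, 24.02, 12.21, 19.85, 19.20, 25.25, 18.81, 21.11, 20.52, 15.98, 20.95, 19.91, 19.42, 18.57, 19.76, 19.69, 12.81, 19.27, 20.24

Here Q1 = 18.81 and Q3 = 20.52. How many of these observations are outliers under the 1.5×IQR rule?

IQR = 1.71; fences at 18.81 − 2.565 = 16.245 and 20.52 + 2.565 = 23.085.
Outside the cutoffs: 12.21, 12.81, 15.98, 24.02, 25.25.

5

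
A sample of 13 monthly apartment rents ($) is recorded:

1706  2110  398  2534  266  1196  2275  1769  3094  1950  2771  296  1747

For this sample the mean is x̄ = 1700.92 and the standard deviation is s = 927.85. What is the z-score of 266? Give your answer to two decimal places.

-1.55

z = (266 − 1700.92) / 927.85 = -1.55.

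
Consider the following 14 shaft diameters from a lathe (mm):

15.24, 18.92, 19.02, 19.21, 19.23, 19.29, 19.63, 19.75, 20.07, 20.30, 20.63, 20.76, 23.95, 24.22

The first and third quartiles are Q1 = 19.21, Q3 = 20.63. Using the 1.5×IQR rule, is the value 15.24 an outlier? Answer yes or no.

yes

IQR = Q3 − Q1 = 20.63 − 19.21 = 1.42.
Lower fence = Q1 − 1.5·IQR = 19.21 − 2.13 = 17.08.
Upper fence = Q3 + 1.5·IQR = 20.63 + 2.13 = 22.76.
15.24 lies below the lower fence.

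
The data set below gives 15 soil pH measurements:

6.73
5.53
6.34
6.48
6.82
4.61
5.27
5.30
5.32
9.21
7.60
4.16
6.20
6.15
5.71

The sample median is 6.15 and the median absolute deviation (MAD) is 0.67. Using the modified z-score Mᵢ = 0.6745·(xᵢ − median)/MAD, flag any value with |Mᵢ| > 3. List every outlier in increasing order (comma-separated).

|Mᵢ| > 3 ⇔ |xᵢ − 6.15| > 3·0.67/0.6745 = 2.98.
So outliers lie outside [3.17, 9.13].
9.21: M = 3.08 → outlier.

9.21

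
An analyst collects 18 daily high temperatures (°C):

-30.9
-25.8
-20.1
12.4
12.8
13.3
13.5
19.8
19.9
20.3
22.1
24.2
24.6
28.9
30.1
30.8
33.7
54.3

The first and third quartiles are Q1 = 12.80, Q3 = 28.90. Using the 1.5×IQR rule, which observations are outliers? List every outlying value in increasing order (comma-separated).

IQR = Q3 − Q1 = 28.90 − 12.80 = 16.10.
Lower fence = Q1 − 1.5·IQR = 12.80 − 24.15 = -11.35.
Upper fence = Q3 + 1.5·IQR = 28.90 + 24.15 = 53.05.
-30.9 < -11.35 → outlier.
-25.8 < -11.35 → outlier.
-20.1 < -11.35 → outlier.
54.3 > 53.05 → outlier.
All remaining values lie within [-11.35, 53.05].

-30.9, -25.8, -20.1, 54.3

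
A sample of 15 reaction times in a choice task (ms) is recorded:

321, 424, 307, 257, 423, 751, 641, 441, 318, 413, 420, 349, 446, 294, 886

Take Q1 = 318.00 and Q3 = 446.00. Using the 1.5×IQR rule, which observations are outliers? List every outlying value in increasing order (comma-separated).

IQR = Q3 − Q1 = 446.00 − 318.00 = 128.00.
Lower fence = Q1 − 1.5·IQR = 318.00 − 192.00 = 126.00.
Upper fence = Q3 + 1.5·IQR = 446.00 + 192.00 = 638.00.
641 > 638.00 → outlier.
751 > 638.00 → outlier.
886 > 638.00 → outlier.
All remaining values lie within [126.00, 638.00].

641, 751, 886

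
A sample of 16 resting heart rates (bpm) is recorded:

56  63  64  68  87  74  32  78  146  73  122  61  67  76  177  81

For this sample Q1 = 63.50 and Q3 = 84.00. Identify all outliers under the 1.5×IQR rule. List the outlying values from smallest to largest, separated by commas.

IQR = Q3 − Q1 = 84.00 − 63.50 = 20.50.
Lower fence = Q1 − 1.5·IQR = 63.50 − 30.75 = 32.75.
Upper fence = Q3 + 1.5·IQR = 84.00 + 30.75 = 114.75.
32 < 32.75 → outlier.
122 > 114.75 → outlier.
146 > 114.75 → outlier.
177 > 114.75 → outlier.
All remaining values lie within [32.75, 114.75].

32, 122, 146, 177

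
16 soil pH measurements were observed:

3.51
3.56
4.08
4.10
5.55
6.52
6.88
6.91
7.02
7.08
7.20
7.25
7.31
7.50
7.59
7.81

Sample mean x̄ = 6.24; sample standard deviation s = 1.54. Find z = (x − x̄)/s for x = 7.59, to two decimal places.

z = (7.59 − 6.24) / 1.54 = 0.88.

0.88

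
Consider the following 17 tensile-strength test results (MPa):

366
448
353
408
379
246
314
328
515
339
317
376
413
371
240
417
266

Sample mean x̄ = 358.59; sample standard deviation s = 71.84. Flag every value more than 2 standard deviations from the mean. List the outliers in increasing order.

515

Cutoffs at x̄ ± 2s: 358.59 ± 2·71.84 = [214.91, 502.27].
515: z = 2.18, |z| > 2 → outlier.
Every other value lies within [214.91, 502.27].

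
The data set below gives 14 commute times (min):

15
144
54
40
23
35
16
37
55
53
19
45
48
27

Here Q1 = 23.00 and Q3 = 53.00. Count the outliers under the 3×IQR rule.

1

IQR = 30.00; fences at 23.00 − 90.00 = -67.00 and 53.00 + 90.00 = 143.00.
Outside the cutoffs: 144.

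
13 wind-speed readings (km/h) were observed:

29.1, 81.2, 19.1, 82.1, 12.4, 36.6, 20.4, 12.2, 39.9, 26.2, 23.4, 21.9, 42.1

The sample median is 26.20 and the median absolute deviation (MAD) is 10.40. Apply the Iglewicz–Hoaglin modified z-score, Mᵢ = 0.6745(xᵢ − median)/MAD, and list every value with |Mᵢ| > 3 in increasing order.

81.2, 82.1

|Mᵢ| > 3 ⇔ |xᵢ − 26.20| > 3·10.40/0.6745 = 46.26.
So outliers lie outside [-20.06, 72.46].
81.2: M = 3.57 → outlier.
82.1: M = 3.63 → outlier.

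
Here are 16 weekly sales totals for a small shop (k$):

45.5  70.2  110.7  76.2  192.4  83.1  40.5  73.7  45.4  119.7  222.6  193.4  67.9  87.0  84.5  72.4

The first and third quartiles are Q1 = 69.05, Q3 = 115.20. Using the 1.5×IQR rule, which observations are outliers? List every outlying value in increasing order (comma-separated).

192.4, 193.4, 222.6

IQR = Q3 − Q1 = 115.20 − 69.05 = 46.15.
Lower fence = Q1 − 1.5·IQR = 69.05 − 69.225 = -0.175.
Upper fence = Q3 + 1.5·IQR = 115.20 + 69.225 = 184.425.
192.4 > 184.425 → outlier.
193.4 > 184.425 → outlier.
222.6 > 184.425 → outlier.
All remaining values lie within [-0.175, 184.425].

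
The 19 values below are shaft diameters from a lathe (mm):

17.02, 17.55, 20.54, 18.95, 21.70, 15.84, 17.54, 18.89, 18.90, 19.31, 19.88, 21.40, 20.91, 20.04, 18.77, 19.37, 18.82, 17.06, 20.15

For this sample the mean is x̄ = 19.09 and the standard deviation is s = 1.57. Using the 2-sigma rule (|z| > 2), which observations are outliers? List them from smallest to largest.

15.84

Cutoffs at x̄ ± 2s: 19.09 ± 2·1.57 = [15.95, 22.23].
15.84: z = -2.07, |z| > 2 → outlier.
Every other value lies within [15.95, 22.23].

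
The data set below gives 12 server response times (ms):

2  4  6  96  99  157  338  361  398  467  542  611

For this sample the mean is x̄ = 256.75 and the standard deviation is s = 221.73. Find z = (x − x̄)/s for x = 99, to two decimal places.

z = (99 − 256.75) / 221.73 = -0.71.

-0.71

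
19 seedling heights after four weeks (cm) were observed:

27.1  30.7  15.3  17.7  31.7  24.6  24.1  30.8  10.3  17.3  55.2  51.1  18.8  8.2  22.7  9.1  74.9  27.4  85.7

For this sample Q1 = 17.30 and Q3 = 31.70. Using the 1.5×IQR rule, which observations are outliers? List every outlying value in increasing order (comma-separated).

IQR = Q3 − Q1 = 31.70 − 17.30 = 14.40.
Lower fence = Q1 − 1.5·IQR = 17.30 − 21.60 = -4.30.
Upper fence = Q3 + 1.5·IQR = 31.70 + 21.60 = 53.30.
55.2 > 53.30 → outlier.
74.9 > 53.30 → outlier.
85.7 > 53.30 → outlier.
All remaining values lie within [-4.30, 53.30].

55.2, 74.9, 85.7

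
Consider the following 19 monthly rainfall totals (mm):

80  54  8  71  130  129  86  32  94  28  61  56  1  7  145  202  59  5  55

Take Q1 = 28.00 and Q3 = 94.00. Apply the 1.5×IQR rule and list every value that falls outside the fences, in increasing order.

202

IQR = Q3 − Q1 = 94.00 − 28.00 = 66.00.
Lower fence = Q1 − 1.5·IQR = 28.00 − 99.00 = -71.00.
Upper fence = Q3 + 1.5·IQR = 94.00 + 99.00 = 193.00.
202 > 193.00 → outlier.
All remaining values lie within [-71.00, 193.00].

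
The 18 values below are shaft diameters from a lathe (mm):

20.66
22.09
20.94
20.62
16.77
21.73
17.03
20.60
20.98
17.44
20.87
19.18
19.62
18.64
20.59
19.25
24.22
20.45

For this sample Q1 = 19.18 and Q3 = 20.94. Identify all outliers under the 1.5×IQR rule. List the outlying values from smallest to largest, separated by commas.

24.22

IQR = Q3 − Q1 = 20.94 − 19.18 = 1.76.
Lower fence = Q1 − 1.5·IQR = 19.18 − 2.64 = 16.54.
Upper fence = Q3 + 1.5·IQR = 20.94 + 2.64 = 23.58.
24.22 > 23.58 → outlier.
All remaining values lie within [16.54, 23.58].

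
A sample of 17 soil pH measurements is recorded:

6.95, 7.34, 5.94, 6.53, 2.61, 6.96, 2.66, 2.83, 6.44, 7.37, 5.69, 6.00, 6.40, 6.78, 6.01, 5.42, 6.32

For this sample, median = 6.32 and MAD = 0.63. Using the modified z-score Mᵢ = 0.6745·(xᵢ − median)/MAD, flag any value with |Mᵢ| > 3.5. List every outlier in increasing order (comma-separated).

2.61, 2.66, 2.83

|Mᵢ| > 3.5 ⇔ |xᵢ − 6.32| > 3.5·0.63/0.6745 = 3.27.
So outliers lie outside [3.05, 9.59].
2.61: M = -3.97 → outlier.
2.66: M = -3.92 → outlier.
2.83: M = -3.74 → outlier.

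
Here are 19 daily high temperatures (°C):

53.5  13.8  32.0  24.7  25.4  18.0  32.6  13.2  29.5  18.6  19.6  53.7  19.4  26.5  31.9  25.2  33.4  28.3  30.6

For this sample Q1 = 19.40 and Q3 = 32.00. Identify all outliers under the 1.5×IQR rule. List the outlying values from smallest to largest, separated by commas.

IQR = Q3 − Q1 = 32.00 − 19.40 = 12.60.
Lower fence = Q1 − 1.5·IQR = 19.40 − 18.90 = 0.50.
Upper fence = Q3 + 1.5·IQR = 32.00 + 18.90 = 50.90.
53.5 > 50.90 → outlier.
53.7 > 50.90 → outlier.
All remaining values lie within [0.50, 50.90].

53.5, 53.7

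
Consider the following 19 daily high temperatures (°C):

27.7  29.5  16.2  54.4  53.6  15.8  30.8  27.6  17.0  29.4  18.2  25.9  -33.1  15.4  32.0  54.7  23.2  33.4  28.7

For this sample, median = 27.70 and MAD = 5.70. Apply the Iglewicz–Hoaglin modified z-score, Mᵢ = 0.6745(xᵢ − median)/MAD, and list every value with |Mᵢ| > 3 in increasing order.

-33.1, 53.6, 54.4, 54.7

|Mᵢ| > 3 ⇔ |xᵢ − 27.70| > 3·5.70/0.6745 = 25.35.
So outliers lie outside [2.35, 53.05].
-33.1: M = -7.19 → outlier.
53.6: M = 3.06 → outlier.
54.4: M = 3.16 → outlier.
54.7: M = 3.20 → outlier.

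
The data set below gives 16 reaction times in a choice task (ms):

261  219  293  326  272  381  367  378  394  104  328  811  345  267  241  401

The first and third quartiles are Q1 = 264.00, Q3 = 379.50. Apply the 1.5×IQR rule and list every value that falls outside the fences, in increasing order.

811

IQR = Q3 − Q1 = 379.50 − 264.00 = 115.50.
Lower fence = Q1 − 1.5·IQR = 264.00 − 173.25 = 90.75.
Upper fence = Q3 + 1.5·IQR = 379.50 + 173.25 = 552.75.
811 > 552.75 → outlier.
All remaining values lie within [90.75, 552.75].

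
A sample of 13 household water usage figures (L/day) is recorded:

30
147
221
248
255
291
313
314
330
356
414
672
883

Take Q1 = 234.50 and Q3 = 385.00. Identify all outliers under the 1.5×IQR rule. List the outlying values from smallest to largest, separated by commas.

IQR = Q3 − Q1 = 385.00 − 234.50 = 150.50.
Lower fence = Q1 − 1.5·IQR = 234.50 − 225.75 = 8.75.
Upper fence = Q3 + 1.5·IQR = 385.00 + 225.75 = 610.75.
672 > 610.75 → outlier.
883 > 610.75 → outlier.
All remaining values lie within [8.75, 610.75].

672, 883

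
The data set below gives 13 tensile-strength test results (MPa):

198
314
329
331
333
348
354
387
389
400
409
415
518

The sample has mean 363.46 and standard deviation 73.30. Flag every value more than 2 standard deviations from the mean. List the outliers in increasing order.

Cutoffs at x̄ ± 2s: 363.46 ± 2·73.30 = [216.86, 510.06].
198: z = -2.26, |z| > 2 → outlier.
518: z = 2.11, |z| > 2 → outlier.
Every other value lies within [216.86, 510.06].

198, 518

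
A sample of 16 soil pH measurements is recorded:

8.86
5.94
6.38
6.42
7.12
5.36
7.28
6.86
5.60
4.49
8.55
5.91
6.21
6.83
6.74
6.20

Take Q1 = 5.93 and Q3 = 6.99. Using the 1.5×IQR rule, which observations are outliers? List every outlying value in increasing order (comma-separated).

IQR = Q3 − Q1 = 6.99 − 5.93 = 1.06.
Lower fence = Q1 − 1.5·IQR = 5.93 − 1.59 = 4.34.
Upper fence = Q3 + 1.5·IQR = 6.99 + 1.59 = 8.58.
8.86 > 8.58 → outlier.
All remaining values lie within [4.34, 8.58].

8.86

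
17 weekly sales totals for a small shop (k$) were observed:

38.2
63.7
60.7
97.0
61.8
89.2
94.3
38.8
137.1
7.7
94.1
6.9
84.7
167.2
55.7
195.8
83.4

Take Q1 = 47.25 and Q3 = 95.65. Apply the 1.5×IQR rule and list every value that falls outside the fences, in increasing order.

195.8

IQR = Q3 − Q1 = 95.65 − 47.25 = 48.40.
Lower fence = Q1 − 1.5·IQR = 47.25 − 72.60 = -25.35.
Upper fence = Q3 + 1.5·IQR = 95.65 + 72.60 = 168.25.
195.8 > 168.25 → outlier.
All remaining values lie within [-25.35, 168.25].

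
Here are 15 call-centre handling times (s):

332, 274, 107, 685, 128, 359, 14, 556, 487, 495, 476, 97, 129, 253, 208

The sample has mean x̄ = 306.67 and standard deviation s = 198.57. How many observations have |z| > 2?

0

Cutoffs: x̄ ± 2s = [-90.47, 703.81].
Every value lies within the cutoffs.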